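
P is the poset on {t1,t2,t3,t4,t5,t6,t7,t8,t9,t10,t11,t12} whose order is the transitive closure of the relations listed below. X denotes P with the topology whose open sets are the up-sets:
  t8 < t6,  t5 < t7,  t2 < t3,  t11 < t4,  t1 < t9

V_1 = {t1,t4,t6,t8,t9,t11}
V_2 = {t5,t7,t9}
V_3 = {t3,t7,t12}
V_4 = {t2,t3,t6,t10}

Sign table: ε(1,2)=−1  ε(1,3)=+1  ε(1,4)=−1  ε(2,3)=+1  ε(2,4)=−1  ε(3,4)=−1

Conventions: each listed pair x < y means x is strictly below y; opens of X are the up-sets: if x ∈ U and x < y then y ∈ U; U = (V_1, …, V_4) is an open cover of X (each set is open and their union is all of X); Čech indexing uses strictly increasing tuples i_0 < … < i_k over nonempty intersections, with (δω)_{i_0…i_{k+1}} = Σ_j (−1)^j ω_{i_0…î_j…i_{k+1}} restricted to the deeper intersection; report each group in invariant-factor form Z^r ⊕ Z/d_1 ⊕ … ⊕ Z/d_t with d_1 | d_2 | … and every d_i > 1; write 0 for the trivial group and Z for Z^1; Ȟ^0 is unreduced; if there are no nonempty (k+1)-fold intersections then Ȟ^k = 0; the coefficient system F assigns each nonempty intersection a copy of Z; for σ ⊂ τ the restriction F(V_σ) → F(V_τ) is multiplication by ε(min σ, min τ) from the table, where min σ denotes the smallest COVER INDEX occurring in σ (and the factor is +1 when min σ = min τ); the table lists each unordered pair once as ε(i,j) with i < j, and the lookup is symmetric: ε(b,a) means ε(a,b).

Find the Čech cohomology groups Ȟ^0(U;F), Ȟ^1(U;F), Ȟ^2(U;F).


Ȟ^0(U;F) ≅ 0, Ȟ^1(U;F) ≅ Z/2 and Ȟ^2(U;F) ≅ 0

intersection data:
  V12={t9} V14={t6} V23={t7} V34={t3}
C dims 4,4; δ0: rk 4, SNF 1^3·2
Ȟ^0 = (4 − 4) − 0 = 0, so Ȟ^0 ≅ 0
Ȟ^1 = (4 − 0) − 4 = 0 plus torsion [2], so Ȟ^1 ≅ Z/2
Ȟ^2 = (0 − 0) − 0 = 0, so Ȟ^2 ≅ 0


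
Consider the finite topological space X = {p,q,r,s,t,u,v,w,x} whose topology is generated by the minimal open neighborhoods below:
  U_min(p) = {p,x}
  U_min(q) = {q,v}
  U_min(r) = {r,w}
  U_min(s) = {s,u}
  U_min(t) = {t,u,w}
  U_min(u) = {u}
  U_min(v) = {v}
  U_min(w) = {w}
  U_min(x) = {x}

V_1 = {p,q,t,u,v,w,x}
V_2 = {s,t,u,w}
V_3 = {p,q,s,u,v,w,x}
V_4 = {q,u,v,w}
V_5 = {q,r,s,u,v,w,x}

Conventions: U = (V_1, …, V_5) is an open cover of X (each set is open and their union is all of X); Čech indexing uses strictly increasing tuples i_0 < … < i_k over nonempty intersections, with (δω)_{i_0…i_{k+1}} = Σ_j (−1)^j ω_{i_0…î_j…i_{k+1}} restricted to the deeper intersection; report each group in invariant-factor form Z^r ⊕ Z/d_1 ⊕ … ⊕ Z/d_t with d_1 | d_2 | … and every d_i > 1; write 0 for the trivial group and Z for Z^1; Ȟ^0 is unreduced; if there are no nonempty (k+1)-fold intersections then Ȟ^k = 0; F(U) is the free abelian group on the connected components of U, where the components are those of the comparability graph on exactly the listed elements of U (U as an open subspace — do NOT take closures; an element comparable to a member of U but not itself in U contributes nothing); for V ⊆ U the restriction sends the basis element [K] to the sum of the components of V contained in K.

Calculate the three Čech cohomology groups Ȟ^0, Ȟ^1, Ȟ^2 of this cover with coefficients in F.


Ȟ^0(U;F) ≅ Z^3, Ȟ^1(U;F) ≅ 0, Ȟ^2(U;F) ≅ 0

nerve of the cover:
  V12={t,u,w} V13={p,q,u,v,w,x} V14={q,u,v,w} V15={q,u,v,w,x} V23={s,u,w} V24={u,w} V25={s,u,w} V34={q,u,v,w} V35={q,s,u,v,w,x} V45={q,u,v,w}
  V123={u,w} V124={u,w} V125={u,w} V134={q,u,v,w} V135={q,u,v,w,x} V145={q,u,v,w} V234={u,w} V235={s,u,w} V245={u,w} V345={q,u,v,w}
  V1234={u,w} V1235={u,w} V1245={u,w} V1345={q,u,v,w} V2345={u,w}
  V12345={u,w}
components per intersection:
  V1: {p,x} {q,v} {t,u,w}
  V2: {s,t,u,w}
  V3: {p,x} {q,v} {s,u} {w}
  V4: {q,v} {u} {w}
  V5: {q,v} {r,w} {s,u} {x}
  V12: {t,u,w}
  V13: {p,x} {q,v} {u} {w}
  V14: {q,v} {u} {w}
  V15: {q,v} {u} {w} {x}
  V23: {s,u} {w}
  V24: {u} {w}
  V25: {s,u} {w}
  V34: {q,v} {u} {w}
  V35: {q,v} {s,u} {w} {x}
  V45: {q,v} {u} {w}
  V123: {u} {w}
  V124: {u} {w}
  V125: {u} {w}
  V134: {q,v} {u} {w}
  V135: {q,v} {u} {w} {x}
  V145: {q,v} {u} {w}
  V234: {u} {w}
  V235: {s,u} {w}
  V245: {u} {w}
  V345: {q,v} {u} {w}
  V1234: {u} {w}
  V1235: {u} {w}
  V1245: {u} {w}
  V1345: {q,v} {u} {w}
  V2345: {u} {w}
  V12345: {u} {w}
C dims 15,28,25,11; δ0: rk 12, SNF 1^12; δ1: rk 16, SNF 1^16; δ2: rk 9, SNF 1^9
Ȟ^0 = (15 − 12) − 0 = 3, so Ȟ^0 ≅ Z^3
Ȟ^1 = (28 − 16) − 12 = 0, so Ȟ^1 ≅ 0
Ȟ^2 = (25 − 9) − 16 = 0, so Ȟ^2 ≅ 0


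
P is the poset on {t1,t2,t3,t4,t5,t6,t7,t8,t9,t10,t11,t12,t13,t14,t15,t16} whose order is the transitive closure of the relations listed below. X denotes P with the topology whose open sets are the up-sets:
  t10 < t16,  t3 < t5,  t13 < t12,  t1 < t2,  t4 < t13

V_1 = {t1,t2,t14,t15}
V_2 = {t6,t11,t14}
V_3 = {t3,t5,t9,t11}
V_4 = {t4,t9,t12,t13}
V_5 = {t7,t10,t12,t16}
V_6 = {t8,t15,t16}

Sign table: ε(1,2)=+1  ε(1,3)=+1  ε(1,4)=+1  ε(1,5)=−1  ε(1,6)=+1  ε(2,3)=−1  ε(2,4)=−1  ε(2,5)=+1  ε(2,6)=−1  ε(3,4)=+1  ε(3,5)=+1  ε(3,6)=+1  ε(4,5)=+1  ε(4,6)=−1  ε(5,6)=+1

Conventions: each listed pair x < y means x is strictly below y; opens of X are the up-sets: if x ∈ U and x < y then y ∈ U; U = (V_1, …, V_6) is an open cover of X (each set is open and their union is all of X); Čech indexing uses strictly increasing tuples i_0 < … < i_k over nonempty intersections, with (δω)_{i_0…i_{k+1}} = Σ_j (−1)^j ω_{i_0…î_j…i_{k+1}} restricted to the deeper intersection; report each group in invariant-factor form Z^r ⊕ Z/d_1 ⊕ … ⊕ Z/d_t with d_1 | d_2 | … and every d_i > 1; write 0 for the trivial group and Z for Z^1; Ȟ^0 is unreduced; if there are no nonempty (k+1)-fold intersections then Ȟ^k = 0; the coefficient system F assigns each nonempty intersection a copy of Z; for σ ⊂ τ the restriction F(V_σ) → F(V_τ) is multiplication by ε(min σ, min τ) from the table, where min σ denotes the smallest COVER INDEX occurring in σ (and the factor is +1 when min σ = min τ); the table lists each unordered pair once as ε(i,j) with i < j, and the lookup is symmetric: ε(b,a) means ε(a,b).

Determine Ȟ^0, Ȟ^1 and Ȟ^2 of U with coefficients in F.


Ȟ^0 = 0, Ȟ^1 = Z/2, Ȟ^2 = 0

cover nerve:
  V12={t14} V16={t15} V23={t11} V34={t9} V45={t12} V56={t16}
C dims 6,6; δ0: rk 6, SNF 1^5·2
Ȟ^0: (6−6)−0=0 ⇒ 0
Ȟ^1: (6−0)−6=0 plus torsion [2] ⇒ Z/2
Ȟ^2: (0−0)−0=0 ⇒ 0


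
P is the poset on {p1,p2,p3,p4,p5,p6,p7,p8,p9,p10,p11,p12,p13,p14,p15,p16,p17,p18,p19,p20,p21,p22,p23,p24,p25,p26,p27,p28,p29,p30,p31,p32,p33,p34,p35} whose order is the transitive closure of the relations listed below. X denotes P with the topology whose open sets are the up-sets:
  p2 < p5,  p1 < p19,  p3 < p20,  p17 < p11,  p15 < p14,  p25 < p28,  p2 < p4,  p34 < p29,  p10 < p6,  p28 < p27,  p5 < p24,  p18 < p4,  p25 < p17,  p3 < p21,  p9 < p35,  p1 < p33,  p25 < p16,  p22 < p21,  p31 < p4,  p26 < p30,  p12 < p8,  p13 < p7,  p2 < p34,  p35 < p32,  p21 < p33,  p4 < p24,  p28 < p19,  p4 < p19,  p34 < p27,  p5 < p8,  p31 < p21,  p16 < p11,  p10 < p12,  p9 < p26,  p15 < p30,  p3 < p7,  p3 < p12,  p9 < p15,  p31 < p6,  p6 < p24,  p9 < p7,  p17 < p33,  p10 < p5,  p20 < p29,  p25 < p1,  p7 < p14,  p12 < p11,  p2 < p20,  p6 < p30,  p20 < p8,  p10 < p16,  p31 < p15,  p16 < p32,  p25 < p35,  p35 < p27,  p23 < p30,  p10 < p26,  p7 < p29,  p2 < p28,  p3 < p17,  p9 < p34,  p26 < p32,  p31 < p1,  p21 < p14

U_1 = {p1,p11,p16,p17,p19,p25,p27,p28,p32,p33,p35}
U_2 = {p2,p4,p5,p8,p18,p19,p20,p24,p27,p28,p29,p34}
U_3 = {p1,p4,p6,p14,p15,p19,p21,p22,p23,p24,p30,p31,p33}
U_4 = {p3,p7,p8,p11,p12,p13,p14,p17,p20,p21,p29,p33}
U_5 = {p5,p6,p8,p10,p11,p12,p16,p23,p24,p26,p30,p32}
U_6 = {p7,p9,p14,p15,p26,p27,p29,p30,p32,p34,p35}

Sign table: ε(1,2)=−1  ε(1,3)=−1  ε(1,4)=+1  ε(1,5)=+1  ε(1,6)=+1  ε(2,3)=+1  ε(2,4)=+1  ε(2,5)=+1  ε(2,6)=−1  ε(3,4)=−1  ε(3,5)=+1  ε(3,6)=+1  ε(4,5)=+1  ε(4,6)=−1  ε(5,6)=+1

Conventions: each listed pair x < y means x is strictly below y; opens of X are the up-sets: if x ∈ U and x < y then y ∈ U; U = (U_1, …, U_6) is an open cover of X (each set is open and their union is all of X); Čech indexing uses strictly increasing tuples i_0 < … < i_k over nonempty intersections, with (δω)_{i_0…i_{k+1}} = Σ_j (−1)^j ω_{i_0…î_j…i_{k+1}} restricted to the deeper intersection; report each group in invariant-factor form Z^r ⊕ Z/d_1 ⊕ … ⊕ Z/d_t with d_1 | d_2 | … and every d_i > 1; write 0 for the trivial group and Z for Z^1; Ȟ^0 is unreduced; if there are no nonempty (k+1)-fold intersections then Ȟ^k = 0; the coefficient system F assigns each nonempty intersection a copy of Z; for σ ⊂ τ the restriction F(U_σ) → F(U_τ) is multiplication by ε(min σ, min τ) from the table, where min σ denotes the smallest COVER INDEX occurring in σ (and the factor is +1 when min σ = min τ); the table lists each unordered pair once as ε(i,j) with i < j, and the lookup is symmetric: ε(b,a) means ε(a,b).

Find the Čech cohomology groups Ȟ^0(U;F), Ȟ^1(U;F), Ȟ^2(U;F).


cover nerve:
  U12={p19,p27,p28} U13={p1,p19,p33} U14={p11,p17,p33} U15={p11,p16,p32} U16={p27,p32,p35} U23={p4,p19,p24} U24={p8,p20,p29} U25={p5,p8,p24} U26={p27,p29,p34} U34={p14,p21,p33} U35={p6,p23,p24,p30} U36={p14,p15,p30} U45={p8,p11,p12} U46={p7,p14,p29} U56={p26,p30,p32}
  U123={p19} U126={p27} U134={p33} U145={p11} U156={p32} U235={p24} U245={p8} U246={p29} U346={p14} U356={p30}
C dims 6,15,10; δ0: rk 6, SNF 1^5·2; δ1: rk 9, SNF 1^9
Ȟ^0: (6−6)−0=0 ⇒ 0
Ȟ^1: (15−9)−6=0 plus torsion [2] ⇒ Z/2
Ȟ^2: (10−0)−9=1 ⇒ Z

Ȟ^0 = 0; Ȟ^1 = Z/2; Ȟ^2 = Z


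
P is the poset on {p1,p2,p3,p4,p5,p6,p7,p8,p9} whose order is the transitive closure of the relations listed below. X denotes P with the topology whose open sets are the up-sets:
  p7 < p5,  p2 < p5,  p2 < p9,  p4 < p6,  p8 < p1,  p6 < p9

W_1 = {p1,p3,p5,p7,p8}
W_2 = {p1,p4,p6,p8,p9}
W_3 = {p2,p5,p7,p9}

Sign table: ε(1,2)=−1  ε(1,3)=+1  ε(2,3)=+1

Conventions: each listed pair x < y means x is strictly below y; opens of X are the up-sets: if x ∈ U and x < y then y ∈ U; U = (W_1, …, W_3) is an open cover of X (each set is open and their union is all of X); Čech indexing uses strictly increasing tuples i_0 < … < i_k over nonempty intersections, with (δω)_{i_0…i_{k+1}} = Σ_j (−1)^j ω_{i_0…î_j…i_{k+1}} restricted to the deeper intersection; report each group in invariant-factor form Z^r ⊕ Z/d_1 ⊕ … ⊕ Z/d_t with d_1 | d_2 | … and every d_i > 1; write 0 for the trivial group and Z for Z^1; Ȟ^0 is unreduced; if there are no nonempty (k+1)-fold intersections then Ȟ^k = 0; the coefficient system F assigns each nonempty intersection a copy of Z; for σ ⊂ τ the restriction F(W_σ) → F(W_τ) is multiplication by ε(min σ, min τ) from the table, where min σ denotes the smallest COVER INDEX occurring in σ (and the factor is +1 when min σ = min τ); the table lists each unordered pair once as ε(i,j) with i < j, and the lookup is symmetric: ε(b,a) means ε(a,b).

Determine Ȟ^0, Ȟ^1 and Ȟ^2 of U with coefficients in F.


Ȟ^0 ≅ 0, Ȟ^1 ≅ Z/2, Ȟ^2 ≅ 0

nonempty intersections:
  W12={p1,p8} W13={p5,p7} W23={p9}
C dims 3,3; δ0: rk 3, SNF 1^2·2
Ȟ^0: (3−3)−0=0 ⇒ 0
Ȟ^1: (3−0)−3=0 plus torsion [2] ⇒ Z/2
Ȟ^2: (0−0)−0=0 ⇒ 0


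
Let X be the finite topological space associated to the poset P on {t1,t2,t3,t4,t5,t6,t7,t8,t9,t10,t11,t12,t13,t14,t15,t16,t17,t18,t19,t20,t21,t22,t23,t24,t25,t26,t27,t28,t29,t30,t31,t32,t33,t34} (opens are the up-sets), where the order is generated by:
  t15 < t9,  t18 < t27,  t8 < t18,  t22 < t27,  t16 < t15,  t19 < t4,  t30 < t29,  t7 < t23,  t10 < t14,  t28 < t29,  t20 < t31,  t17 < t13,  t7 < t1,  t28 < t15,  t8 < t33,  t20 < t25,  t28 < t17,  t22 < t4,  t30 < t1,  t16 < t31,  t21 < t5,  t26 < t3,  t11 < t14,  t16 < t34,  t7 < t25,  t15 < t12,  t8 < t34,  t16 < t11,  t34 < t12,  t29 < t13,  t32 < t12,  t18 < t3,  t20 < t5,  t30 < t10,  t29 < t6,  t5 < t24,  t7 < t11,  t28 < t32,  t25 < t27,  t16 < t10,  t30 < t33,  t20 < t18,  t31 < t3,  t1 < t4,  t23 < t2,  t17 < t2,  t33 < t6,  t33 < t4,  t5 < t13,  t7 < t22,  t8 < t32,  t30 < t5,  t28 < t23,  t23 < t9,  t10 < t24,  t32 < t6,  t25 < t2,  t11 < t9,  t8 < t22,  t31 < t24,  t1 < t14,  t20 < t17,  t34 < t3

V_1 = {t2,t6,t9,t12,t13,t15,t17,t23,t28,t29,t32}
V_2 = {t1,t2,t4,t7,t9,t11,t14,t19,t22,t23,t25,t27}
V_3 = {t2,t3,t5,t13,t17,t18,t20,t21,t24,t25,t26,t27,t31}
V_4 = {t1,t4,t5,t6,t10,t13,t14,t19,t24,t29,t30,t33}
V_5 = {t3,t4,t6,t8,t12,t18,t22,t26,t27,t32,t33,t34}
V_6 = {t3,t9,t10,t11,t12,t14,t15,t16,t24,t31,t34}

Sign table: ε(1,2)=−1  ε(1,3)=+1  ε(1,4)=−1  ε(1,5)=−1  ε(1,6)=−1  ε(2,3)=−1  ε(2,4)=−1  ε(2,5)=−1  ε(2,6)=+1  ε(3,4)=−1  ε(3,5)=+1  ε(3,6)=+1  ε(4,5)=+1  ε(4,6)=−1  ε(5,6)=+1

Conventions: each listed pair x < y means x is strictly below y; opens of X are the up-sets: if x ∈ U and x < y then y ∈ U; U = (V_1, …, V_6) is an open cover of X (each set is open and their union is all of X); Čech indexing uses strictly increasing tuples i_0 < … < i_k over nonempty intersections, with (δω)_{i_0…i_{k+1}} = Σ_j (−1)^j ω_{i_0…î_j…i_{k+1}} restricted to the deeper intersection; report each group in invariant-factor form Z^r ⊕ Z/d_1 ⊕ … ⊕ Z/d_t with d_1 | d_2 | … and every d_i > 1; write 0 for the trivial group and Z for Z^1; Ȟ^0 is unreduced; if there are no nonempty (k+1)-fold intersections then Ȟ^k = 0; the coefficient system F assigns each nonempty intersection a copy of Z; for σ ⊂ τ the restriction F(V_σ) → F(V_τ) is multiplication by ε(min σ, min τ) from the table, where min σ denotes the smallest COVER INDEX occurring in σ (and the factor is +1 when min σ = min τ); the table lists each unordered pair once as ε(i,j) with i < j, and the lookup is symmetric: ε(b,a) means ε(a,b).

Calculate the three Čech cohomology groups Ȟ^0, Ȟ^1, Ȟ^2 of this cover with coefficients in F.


nonempty intersections:
  V12={t2,t9,t23} V13={t2,t13,t17} V14={t6,t13,t29} V15={t6,t12,t32} V16={t9,t12,t15} V23={t2,t25,t27} V24={t1,t4,t14,t19} V25={t4,t22,t27} V26={t9,t11,t14} V34={t5,t13,t24} V35={t3,t18,t26,t27} V36={t3,t24,t31} V45={t4,t6,t33} V46={t10,t14,t24} V56={t3,t12,t34}
  V123={t2} V126={t9} V134={t13} V145={t6} V156={t12} V235={t27} V245={t4} V246={t14} V346={t24} V356={t3}
C dims 6,15,10; δ0: rk 6, SNF 1^5·2; δ1: rk 9, SNF 1^9
Ȟ^0: (6−6)−0=0 ⇒ 0
Ȟ^1: (15−9)−6=0 plus torsion [2] ⇒ Z/2
Ȟ^2: (10−0)−9=1 ⇒ Z

Ȟ^0 ≅ 0,  Ȟ^1 ≅ Z/2,  Ȟ^2 ≅ Z


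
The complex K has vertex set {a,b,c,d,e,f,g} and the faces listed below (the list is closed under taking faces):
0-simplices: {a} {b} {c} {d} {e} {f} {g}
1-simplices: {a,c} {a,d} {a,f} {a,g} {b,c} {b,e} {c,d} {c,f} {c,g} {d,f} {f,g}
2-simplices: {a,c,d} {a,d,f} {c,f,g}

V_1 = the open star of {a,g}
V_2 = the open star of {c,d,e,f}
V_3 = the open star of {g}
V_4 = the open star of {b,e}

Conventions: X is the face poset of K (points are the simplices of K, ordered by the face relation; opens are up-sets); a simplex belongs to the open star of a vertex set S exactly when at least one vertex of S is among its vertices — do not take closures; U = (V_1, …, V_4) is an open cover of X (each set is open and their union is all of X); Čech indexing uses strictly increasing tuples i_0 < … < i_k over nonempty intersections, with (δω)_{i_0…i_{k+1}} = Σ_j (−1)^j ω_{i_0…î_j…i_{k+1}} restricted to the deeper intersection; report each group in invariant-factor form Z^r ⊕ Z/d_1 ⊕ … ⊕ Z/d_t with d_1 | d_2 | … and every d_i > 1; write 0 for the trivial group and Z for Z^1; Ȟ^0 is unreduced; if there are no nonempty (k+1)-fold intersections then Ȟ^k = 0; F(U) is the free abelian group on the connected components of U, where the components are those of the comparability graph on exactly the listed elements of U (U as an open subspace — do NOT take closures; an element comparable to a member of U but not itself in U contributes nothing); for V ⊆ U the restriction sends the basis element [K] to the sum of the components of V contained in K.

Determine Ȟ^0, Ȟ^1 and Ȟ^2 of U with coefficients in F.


Ȟ^0 = Z,  Ȟ^1 = Z,  Ȟ^2 = 0

intersection data:
  V1={{a},{g},{a,c},{a,d},{a,f},{a,g},{c,g},{f,g},{a,c,d},{a,d,f},{c,f,g}} V2={{c},{d},{e},{f},{a,c},{a,d},{a,f},{b,c},{b,e},{c,d},{c,f},{c,g},{d,f},{f,g},{a,c,d},{a,d,f},{c,f,g}} V3={{g},{a,g},{c,g},{f,g},{c,f,g}} V4={{b},{e},{b,c},{b,e}}
  V12={{a,c},{a,d},{a,f},{c,g},{f,g},{a,c,d},{a,d,f},{c,f,g}} V13={{g},{a,g},{c,g},{f,g},{c,f,g}} V23={{c,g},{f,g},{c,f,g}} V24={{e},{b,c},{b,e}}
  V123={{c,g},{f,g},{c,f,g}}
components per intersection:
  V1: {{a},{g},{a,c},{a,d},{a,f},{a,g},{c,g},{f,g},{a,c,d},{a,d,f},{c,f,g}}
  V2: {{c},{d},{f},{a,c},{a,d},{a,f},{b,c},{c,d},{c,f},{c,g},{d,f},{f,g},{a,c,d},{a,d,f},{c,f,g}} {{e},{b,e}}
  V3: {{g},{a,g},{c,g},{f,g},{c,f,g}}
  V4: {{b},{e},{b,c},{b,e}}
  V12: {{a,c},{a,d},{a,f},{a,c,d},{a,d,f}} {{c,g},{f,g},{c,f,g}}
  V13: {{g},{a,g},{c,g},{f,g},{c,f,g}}
  V23: {{c,g},{f,g},{c,f,g}}
  V24: {{e},{b,e}} {{b,c}}
  V123: {{c,g},{f,g},{c,f,g}}
C dims 5,6,1; δ0: rk 4, SNF 1^4; δ1: rk 1, SNF 1^1
Ȟ^0 = (5 − 4) − 0 = 1, so Ȟ^0 ≅ Z
Ȟ^1 = (6 − 1) − 4 = 1, so Ȟ^1 ≅ Z
Ȟ^2 = (1 − 0) − 1 = 0, so Ȟ^2 ≅ 0


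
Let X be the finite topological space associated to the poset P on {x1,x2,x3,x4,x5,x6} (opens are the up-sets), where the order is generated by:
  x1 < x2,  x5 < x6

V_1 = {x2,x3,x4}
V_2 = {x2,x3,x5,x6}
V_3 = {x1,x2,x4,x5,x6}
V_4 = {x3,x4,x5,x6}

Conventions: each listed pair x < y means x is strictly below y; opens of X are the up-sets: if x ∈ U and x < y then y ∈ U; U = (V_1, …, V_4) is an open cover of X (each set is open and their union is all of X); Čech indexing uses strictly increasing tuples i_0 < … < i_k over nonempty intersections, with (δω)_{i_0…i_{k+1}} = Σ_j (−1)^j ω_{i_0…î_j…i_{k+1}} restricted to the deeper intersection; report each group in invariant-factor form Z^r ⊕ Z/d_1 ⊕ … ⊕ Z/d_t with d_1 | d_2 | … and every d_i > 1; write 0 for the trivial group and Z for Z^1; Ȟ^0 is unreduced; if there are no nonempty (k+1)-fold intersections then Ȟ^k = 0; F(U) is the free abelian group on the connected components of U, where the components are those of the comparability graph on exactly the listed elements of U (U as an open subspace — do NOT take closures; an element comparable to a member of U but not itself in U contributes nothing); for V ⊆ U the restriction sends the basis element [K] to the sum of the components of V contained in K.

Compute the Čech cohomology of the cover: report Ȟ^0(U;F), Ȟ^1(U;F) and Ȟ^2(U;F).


nonempty intersections:
  V12={x2,x3} V13={x2,x4} V14={x3,x4} V23={x2,x5,x6} V24={x3,x5,x6} V34={x4,x5,x6}
  V123={x2} V124={x3} V134={x4} V234={x5,x6}
components per intersection:
  V1: {x2} {x3} {x4}
  V2: {x2} {x3} {x5,x6}
  V3: {x1,x2} {x4} {x5,x6}
  V4: {x3} {x4} {x5,x6}
  V12: {x2} {x3}
  V13: {x2} {x4}
  V14: {x3} {x4}
  V23: {x2} {x5,x6}
  V24: {x3} {x5,x6}
  V34: {x4} {x5,x6}
  V123: {x2}
  V124: {x3}
  V134: {x4}
  V234: {x5,x6}
C dims 12,12,4; δ0: rk 8, SNF 1^8; δ1: rk 4, SNF 1^4
Ȟ^0: (12−8)−0=4 ⇒ Z^4
Ȟ^1: (12−4)−8=0 ⇒ 0
Ȟ^2: (4−0)−4=0 ⇒ 0

Ȟ^0 ≅ Z^4,  Ȟ^1 ≅ 0,  Ȟ^2 ≅ 0


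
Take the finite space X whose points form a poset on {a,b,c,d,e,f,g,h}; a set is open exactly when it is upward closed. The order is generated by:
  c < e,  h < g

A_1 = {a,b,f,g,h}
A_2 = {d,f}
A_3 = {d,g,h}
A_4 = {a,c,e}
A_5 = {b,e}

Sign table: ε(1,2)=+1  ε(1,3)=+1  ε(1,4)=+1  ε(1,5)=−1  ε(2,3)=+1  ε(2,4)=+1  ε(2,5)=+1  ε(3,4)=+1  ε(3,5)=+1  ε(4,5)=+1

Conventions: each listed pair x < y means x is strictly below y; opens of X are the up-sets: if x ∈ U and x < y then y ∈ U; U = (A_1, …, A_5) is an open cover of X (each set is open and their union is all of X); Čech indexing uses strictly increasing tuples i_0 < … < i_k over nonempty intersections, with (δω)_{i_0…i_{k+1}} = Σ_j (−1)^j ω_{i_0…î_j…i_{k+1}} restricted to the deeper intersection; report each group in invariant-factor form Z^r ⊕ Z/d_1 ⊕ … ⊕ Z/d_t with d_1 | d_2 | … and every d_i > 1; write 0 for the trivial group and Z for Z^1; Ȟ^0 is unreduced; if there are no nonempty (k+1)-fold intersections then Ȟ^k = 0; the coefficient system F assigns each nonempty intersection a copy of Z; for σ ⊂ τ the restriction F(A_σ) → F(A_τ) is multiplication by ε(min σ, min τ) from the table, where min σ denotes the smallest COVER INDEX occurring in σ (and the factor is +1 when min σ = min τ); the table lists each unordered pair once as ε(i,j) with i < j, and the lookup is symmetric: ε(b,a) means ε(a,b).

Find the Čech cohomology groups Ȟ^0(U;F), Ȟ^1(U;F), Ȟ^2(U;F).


Ȟ^0 ≅ 0, Ȟ^1 ≅ Z ⊕ Z/2, Ȟ^2 ≅ 0

nonempty overlaps:
  A12={f} A13={g,h} A14={a} A15={b} A23={d} A45={e}
C dims 5,6; δ0: rk 5, SNF 1^4·2
degree 0: 5−5−0 = 0 → Ȟ^0 ≅ 0
degree 1: 6−0−5 = 1 plus torsion [2] → Ȟ^1 ≅ Z ⊕ Z/2
degree 2: 0−0−0 = 0 → Ȟ^2 ≅ 0


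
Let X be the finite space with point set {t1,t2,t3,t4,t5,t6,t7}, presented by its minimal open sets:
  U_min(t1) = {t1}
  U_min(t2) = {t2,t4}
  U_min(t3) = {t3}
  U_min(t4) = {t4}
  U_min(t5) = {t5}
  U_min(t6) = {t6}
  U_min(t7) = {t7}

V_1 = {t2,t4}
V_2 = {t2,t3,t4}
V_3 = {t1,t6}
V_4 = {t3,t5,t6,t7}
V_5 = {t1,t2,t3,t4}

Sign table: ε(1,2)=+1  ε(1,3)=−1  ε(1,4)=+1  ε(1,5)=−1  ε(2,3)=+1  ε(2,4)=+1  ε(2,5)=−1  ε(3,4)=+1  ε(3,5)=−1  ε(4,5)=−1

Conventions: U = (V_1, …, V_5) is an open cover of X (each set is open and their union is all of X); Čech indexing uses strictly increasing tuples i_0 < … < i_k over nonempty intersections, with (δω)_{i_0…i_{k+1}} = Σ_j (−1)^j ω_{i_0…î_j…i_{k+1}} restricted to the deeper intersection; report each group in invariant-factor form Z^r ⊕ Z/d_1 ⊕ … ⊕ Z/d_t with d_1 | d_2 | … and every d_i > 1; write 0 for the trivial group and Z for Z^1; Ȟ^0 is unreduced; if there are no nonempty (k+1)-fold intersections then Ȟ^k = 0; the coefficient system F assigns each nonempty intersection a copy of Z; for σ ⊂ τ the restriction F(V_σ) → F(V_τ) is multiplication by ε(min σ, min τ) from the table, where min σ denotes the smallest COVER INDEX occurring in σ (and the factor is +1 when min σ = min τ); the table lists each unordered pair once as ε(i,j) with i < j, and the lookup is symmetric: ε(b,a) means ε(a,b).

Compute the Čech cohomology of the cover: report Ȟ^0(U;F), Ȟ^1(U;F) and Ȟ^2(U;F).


nonempty intersections:
  V12={t2,t4} V15={t2,t4} V24={t3} V25={t2,t3,t4} V34={t6} V35={t1} V45={t3}
  V125={t2,t4} V245={t3}
C dims 5,7,2; δ0: rk 4, SNF 1^4; δ1: rk 2, SNF 1^2
Ȟ^0: (5−4)−0=1 ⇒ Z
Ȟ^1: (7−2)−4=1 ⇒ Z
Ȟ^2: (2−0)−2=0 ⇒ 0

Ȟ^0 ≅ Z; Ȟ^1 ≅ Z; Ȟ^2 ≅ 0


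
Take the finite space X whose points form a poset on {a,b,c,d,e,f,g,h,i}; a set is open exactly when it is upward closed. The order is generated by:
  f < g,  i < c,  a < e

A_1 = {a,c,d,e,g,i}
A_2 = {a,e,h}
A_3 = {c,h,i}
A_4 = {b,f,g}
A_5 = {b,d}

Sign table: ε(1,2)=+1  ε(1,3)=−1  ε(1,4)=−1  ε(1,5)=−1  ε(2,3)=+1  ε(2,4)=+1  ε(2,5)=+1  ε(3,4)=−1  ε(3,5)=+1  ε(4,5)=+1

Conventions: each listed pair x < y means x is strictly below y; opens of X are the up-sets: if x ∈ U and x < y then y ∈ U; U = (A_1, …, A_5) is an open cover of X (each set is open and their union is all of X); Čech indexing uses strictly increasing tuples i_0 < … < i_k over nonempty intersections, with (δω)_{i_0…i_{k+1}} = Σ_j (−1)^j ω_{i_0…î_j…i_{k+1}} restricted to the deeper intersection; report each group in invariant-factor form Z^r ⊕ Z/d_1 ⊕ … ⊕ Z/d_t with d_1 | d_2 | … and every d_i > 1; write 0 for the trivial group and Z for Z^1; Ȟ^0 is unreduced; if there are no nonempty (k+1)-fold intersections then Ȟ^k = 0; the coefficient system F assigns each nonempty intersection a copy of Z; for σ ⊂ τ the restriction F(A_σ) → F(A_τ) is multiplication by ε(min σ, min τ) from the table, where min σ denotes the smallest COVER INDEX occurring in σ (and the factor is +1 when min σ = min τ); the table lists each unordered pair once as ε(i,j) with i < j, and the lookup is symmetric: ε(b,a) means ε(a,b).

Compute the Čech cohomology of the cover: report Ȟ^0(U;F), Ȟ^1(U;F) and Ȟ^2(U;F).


Ȟ^0 ≅ 0, Ȟ^1 ≅ Z ⊕ Z/2 and Ȟ^2 ≅ 0

cover nerve:
  A12={a,e} A13={c,i} A14={g} A15={d} A23={h} A45={b}
C dims 5,6; δ0: rk 5, SNF 1^4·2
Ȟ^0: (5−5)−0=0 ⇒ 0
Ȟ^1: (6−0)−5=1 plus torsion [2] ⇒ Z ⊕ Z/2
Ȟ^2: (0−0)−0=0 ⇒ 0


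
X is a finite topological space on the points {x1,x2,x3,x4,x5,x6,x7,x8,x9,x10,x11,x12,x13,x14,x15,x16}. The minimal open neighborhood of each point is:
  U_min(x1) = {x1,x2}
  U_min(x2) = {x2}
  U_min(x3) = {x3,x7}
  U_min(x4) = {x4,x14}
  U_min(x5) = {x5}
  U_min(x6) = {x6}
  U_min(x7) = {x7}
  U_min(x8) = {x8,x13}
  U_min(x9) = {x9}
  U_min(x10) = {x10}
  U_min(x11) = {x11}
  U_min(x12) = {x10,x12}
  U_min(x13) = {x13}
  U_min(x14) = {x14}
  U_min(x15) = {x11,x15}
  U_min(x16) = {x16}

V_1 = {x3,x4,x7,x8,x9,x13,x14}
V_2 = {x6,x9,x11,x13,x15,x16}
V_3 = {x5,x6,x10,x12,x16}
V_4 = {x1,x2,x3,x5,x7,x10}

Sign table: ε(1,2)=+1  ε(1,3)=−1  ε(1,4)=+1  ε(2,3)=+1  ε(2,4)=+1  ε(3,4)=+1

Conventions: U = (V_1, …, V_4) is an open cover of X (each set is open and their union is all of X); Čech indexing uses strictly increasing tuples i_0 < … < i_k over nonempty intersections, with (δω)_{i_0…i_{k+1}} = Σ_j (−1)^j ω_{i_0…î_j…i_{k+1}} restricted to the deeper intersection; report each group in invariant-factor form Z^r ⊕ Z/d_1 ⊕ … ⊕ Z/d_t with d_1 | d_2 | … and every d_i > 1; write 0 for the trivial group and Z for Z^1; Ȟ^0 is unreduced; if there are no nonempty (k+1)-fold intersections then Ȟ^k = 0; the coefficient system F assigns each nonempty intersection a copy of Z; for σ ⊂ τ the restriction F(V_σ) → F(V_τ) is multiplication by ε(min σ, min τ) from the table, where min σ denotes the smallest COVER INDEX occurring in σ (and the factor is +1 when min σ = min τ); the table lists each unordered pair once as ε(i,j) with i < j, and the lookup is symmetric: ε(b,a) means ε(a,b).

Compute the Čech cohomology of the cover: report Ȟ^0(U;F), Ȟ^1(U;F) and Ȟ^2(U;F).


nonempty overlaps:
  V12={x9,x13} V14={x3,x7} V23={x6,x16} V34={x5,x10}
C dims 4,4; δ0: rk 3, SNF 1^3
degree 0: 4−3−0 = 1 → Ȟ^0 ≅ Z
degree 1: 4−0−3 = 1 → Ȟ^1 ≅ Z
degree 2: 0−0−0 = 0 → Ȟ^2 ≅ 0

Ȟ^0 ≅ Z, Ȟ^1 ≅ Z, Ȟ^2 ≅ 0


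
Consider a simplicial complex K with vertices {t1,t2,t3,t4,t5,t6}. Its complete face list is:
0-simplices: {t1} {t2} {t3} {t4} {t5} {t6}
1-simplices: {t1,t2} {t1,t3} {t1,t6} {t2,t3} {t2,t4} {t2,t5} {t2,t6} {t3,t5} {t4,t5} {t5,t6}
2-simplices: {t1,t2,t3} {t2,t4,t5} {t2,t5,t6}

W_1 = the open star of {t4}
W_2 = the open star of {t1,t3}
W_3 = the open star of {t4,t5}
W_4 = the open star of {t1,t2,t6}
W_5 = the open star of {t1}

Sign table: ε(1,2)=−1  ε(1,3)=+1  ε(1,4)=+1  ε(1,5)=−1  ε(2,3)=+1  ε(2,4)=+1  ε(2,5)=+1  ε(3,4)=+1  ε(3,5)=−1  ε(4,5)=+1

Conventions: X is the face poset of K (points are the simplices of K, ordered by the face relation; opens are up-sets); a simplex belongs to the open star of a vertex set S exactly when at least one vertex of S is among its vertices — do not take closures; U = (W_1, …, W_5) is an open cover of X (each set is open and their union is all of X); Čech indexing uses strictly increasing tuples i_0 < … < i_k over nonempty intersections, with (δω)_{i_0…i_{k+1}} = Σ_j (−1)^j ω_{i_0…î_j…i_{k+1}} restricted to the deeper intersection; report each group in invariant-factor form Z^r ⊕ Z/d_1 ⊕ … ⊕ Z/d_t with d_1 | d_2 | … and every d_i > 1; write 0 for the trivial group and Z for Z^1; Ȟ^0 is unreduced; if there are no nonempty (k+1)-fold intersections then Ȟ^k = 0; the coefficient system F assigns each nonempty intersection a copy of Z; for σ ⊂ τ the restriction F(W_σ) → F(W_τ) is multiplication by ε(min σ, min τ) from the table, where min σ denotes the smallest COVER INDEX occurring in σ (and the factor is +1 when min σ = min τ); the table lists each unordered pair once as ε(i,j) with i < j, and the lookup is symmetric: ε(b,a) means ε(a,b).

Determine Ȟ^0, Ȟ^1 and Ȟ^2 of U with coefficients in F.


Ȟ^0(U;F) ≅ Z, Ȟ^1(U;F) ≅ Z and Ȟ^2(U;F) ≅ 0

nonempty overlaps:
  W1={{t4},{t2,t4},{t4,t5},{t2,t4,t5}} W2={{t1},{t3},{t1,t2},{t1,t3},{t1,t6},{t2,t3},{t3,t5},{t1,t2,t3}} W3={{t4},{t5},{t2,t4},{t2,t5},{t3,t5},{t4,t5},{t5,t6},{t2,t4,t5},{t2,t5,t6}} W4={{t1},{t2},{t6},{t1,t2},{t1,t3},{t1,t6},{t2,t3},{t2,t4},{t2,t5},{t2,t6},{t5,t6},{t1,t2,t3},{t2,t4,t5},{t2,t5,t6}} W5={{t1},{t1,t2},{t1,t3},{t1,t6},{t1,t2,t3}}
  W13={{t4},{t2,t4},{t4,t5},{t2,t4,t5}} W14={{t2,t4},{t2,t4,t5}} W23={{t3,t5}} W24={{t1},{t1,t2},{t1,t3},{t1,t6},{t2,t3},{t1,t2,t3}} W25={{t1},{t1,t2},{t1,t3},{t1,t6},{t1,t2,t3}} W34={{t2,t4},{t2,t5},{t5,t6},{t2,t4,t5},{t2,t5,t6}} W45={{t1},{t1,t2},{t1,t3},{t1,t6},{t1,t2,t3}}
  W134={{t2,t4},{t2,t4,t5}} W245={{t1},{t1,t2},{t1,t3},{t1,t6},{t1,t2,t3}}
C dims 5,7,2; δ0: rk 4, SNF 1^4; δ1: rk 2, SNF 1^2
degree 0: 5−4−0 = 1 → Ȟ^0 ≅ Z
degree 1: 7−2−4 = 1 → Ȟ^1 ≅ Z
degree 2: 2−0−2 = 0 → Ȟ^2 ≅ 0


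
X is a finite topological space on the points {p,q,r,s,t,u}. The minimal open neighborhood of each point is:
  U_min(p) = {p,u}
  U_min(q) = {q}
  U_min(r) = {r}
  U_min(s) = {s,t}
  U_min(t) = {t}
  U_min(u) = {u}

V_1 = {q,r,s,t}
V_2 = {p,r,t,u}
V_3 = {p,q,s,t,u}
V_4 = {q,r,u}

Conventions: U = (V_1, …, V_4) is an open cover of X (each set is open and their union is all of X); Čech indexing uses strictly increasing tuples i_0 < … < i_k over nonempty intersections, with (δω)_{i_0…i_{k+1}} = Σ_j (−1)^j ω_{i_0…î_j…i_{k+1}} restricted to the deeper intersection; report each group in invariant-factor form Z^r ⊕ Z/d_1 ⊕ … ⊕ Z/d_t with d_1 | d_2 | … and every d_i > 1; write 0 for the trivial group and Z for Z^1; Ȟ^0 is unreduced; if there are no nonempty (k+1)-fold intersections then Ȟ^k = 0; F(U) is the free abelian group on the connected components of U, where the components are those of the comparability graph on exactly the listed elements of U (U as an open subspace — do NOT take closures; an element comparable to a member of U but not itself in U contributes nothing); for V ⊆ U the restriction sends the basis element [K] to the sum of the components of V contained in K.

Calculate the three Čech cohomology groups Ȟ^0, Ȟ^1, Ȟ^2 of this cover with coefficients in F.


Ȟ^0 = Z^4,  Ȟ^1 = 0,  Ȟ^2 = 0

cover nerve:
  V12={r,t} V13={q,s,t} V14={q,r} V23={p,t,u} V24={r,u} V34={q,u}
  V123={t} V124={r} V134={q} V234={u}
components per intersection:
  V1: {q} {r} {s,t}
  V2: {p,u} {r} {t}
  V3: {p,u} {q} {s,t}
  V4: {q} {r} {u}
  V12: {r} {t}
  V13: {q} {s,t}
  V14: {q} {r}
  V23: {p,u} {t}
  V24: {r} {u}
  V34: {q} {u}
  V123: {t}
  V124: {r}
  V134: {q}
  V234: {u}
C dims 12,12,4; δ0: rk 8, SNF 1^8; δ1: rk 4, SNF 1^4
Ȟ^0: (12−8)−0=4 ⇒ Z^4
Ȟ^1: (12−4)−8=0 ⇒ 0
Ȟ^2: (4−0)−4=0 ⇒ 0


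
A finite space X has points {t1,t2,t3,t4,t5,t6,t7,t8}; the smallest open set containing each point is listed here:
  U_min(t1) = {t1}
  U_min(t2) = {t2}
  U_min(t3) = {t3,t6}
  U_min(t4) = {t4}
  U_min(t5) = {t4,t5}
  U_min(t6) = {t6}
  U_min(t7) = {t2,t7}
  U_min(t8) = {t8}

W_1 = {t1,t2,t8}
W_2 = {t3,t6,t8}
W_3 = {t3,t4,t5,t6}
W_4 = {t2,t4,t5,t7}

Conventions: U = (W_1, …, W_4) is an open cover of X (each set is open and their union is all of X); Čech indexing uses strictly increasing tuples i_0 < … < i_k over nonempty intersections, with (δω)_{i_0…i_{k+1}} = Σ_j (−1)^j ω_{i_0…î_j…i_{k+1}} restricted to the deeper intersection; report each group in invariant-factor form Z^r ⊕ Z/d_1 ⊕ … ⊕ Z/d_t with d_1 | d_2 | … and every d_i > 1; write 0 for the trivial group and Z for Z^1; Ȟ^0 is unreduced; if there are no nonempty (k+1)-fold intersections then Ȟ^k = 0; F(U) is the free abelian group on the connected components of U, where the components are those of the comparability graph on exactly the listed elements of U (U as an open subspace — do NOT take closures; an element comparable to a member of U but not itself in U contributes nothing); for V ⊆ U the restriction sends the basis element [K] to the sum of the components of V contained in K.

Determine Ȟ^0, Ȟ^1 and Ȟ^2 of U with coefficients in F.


nerve simplices:
  W12={t8} W14={t2} W23={t3,t6} W34={t4,t5}
components per intersection:
  W1: {t1} {t2} {t8}
  W2: {t3,t6} {t8}
  W3: {t3,t6} {t4,t5}
  W4: {t2,t7} {t4,t5}
  W12: {t8}
  W14: {t2}
  W23: {t3,t6}
  W34: {t4,t5}
C dims 9,4; δ0: rk 4, SNF 1^4
degree 0: 9−4−0 = 5 → Ȟ^0 ≅ Z^5
degree 1: 4−0−4 = 0 → Ȟ^1 ≅ 0
degree 2: 0−0−0 = 0 → Ȟ^2 ≅ 0

Ȟ^0(U;F) ≅ Z^5,  Ȟ^1(U;F) ≅ 0,  Ȟ^2(U;F) ≅ 0


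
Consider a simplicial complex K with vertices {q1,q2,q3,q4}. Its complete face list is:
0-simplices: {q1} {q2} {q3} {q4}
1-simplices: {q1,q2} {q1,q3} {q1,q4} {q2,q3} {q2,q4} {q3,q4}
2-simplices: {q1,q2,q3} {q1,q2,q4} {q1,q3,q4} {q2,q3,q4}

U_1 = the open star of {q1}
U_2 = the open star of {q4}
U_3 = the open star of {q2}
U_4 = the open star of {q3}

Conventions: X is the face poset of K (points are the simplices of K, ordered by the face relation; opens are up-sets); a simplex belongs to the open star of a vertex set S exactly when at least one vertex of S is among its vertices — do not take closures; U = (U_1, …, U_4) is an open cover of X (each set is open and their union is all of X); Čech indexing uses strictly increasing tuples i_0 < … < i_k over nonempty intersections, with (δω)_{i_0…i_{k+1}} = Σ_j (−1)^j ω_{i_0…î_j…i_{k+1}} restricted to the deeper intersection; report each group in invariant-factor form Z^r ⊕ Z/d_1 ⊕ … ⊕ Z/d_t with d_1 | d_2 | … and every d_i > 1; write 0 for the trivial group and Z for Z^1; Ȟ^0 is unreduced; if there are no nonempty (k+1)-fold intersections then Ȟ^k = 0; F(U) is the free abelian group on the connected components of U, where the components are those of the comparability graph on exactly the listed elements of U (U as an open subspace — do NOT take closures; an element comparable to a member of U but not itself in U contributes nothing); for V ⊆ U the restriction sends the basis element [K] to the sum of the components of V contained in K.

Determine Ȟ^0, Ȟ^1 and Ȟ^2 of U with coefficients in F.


intersection data:
  U1={{q1},{q1,q2},{q1,q3},{q1,q4},{q1,q2,q3},{q1,q2,q4},{q1,q3,q4}} U2={{q4},{q1,q4},{q2,q4},{q3,q4},{q1,q2,q4},{q1,q3,q4},{q2,q3,q4}} U3={{q2},{q1,q2},{q2,q3},{q2,q4},{q1,q2,q3},{q1,q2,q4},{q2,q3,q4}} U4={{q3},{q1,q3},{q2,q3},{q3,q4},{q1,q2,q3},{q1,q3,q4},{q2,q3,q4}}
  U12={{q1,q4},{q1,q2,q4},{q1,q3,q4}} U13={{q1,q2},{q1,q2,q3},{q1,q2,q4}} U14={{q1,q3},{q1,q2,q3},{q1,q3,q4}} U23={{q2,q4},{q1,q2,q4},{q2,q3,q4}} U24={{q3,q4},{q1,q3,q4},{q2,q3,q4}} U34={{q2,q3},{q1,q2,q3},{q2,q3,q4}}
  U123={{q1,q2,q4}} U124={{q1,q3,q4}} U134={{q1,q2,q3}} U234={{q2,q3,q4}}
components per intersection:
  U1: {{q1},{q1,q2},{q1,q3},{q1,q4},{q1,q2,q3},{q1,q2,q4},{q1,q3,q4}}
  U2: {{q4},{q1,q4},{q2,q4},{q3,q4},{q1,q2,q4},{q1,q3,q4},{q2,q3,q4}}
  U3: {{q2},{q1,q2},{q2,q3},{q2,q4},{q1,q2,q3},{q1,q2,q4},{q2,q3,q4}}
  U4: {{q3},{q1,q3},{q2,q3},{q3,q4},{q1,q2,q3},{q1,q3,q4},{q2,q3,q4}}
  U12: {{q1,q4},{q1,q2,q4},{q1,q3,q4}}
  U13: {{q1,q2},{q1,q2,q3},{q1,q2,q4}}
  U14: {{q1,q3},{q1,q2,q3},{q1,q3,q4}}
  U23: {{q2,q4},{q1,q2,q4},{q2,q3,q4}}
  U24: {{q3,q4},{q1,q3,q4},{q2,q3,q4}}
  U34: {{q2,q3},{q1,q2,q3},{q2,q3,q4}}
  U123: {{q1,q2,q4}}
  U124: {{q1,q3,q4}}
  U134: {{q1,q2,q3}}
  U234: {{q2,q3,q4}}
C dims 4,6,4; δ0: rk 3, SNF 1^3; δ1: rk 3, SNF 1^3
Ȟ^0 = (4 − 3) − 0 = 1, so Ȟ^0 ≅ Z
Ȟ^1 = (6 − 3) − 3 = 0, so Ȟ^1 ≅ 0
Ȟ^2 = (4 − 0) − 3 = 1, so Ȟ^2 ≅ Z

Ȟ^0 ≅ Z,  Ȟ^1 ≅ 0,  Ȟ^2 ≅ Z


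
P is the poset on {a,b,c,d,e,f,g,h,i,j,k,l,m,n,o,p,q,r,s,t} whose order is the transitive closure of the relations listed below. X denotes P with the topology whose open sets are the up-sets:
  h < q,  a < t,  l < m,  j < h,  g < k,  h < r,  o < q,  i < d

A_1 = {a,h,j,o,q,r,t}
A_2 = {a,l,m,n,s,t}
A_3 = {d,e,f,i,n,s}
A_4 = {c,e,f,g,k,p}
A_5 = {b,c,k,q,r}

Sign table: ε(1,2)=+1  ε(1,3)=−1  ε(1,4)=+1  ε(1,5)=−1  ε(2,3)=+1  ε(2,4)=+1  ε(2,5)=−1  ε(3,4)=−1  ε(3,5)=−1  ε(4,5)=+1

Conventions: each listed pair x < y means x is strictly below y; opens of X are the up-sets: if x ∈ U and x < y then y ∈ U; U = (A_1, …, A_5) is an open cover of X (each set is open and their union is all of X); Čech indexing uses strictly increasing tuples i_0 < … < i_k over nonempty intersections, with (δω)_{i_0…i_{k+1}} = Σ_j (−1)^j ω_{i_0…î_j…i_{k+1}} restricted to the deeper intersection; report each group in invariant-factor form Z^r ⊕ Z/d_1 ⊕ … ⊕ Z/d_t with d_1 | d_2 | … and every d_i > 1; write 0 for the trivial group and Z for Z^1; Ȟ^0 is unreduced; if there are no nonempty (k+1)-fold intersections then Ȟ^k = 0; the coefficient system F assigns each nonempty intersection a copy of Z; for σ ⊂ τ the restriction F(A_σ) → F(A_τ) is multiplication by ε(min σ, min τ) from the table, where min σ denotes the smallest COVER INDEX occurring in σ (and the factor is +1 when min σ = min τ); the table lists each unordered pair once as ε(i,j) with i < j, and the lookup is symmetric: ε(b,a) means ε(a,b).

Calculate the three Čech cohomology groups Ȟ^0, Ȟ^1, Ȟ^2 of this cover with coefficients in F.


intersection data:
  A12={a,t} A15={q,r} A23={n,s} A34={e,f} A45={c,k}
C dims 5,5; δ0: rk 4, SNF 1^4
Ȟ^0 = (5 − 4) − 0 = 1, so Ȟ^0 ≅ Z
Ȟ^1 = (5 − 0) − 4 = 1, so Ȟ^1 ≅ Z
Ȟ^2 = (0 − 0) − 0 = 0, so Ȟ^2 ≅ 0

Ȟ^0(U;F) ≅ Z; Ȟ^1(U;F) ≅ Z; Ȟ^2(U;F) ≅ 0


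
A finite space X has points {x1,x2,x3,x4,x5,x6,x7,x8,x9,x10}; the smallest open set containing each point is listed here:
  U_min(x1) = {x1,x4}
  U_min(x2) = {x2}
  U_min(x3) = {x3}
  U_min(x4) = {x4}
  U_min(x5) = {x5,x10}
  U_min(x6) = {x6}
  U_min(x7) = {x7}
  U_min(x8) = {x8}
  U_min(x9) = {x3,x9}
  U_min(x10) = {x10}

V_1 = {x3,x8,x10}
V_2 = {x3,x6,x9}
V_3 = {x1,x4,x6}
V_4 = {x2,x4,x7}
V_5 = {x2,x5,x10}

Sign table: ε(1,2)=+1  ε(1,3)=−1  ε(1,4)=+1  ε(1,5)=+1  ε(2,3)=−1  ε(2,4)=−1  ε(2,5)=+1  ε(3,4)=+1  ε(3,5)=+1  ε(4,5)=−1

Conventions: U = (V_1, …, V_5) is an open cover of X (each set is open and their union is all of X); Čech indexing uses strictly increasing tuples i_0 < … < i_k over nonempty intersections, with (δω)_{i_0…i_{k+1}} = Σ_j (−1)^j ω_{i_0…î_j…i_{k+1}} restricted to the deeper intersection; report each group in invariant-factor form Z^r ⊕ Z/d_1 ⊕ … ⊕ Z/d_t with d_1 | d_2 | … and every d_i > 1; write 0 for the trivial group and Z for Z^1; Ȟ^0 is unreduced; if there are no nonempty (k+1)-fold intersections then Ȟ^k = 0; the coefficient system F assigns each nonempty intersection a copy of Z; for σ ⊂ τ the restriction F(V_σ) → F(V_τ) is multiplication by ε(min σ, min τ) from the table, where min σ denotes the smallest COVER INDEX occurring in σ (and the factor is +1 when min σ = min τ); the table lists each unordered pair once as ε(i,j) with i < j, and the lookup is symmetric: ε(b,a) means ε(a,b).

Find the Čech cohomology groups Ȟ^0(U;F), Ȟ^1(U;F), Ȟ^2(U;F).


Ȟ^0(U;F) ≅ Z,  Ȟ^1(U;F) ≅ Z,  Ȟ^2(U;F) ≅ 0

nonempty overlaps:
  V12={x3} V15={x10} V23={x6} V34={x4} V45={x2}
C dims 5,5; δ0: rk 4, SNF 1^4
degree 0: 5−4−0 = 1 → Ȟ^0 ≅ Z
degree 1: 5−0−4 = 1 → Ȟ^1 ≅ Z
degree 2: 0−0−0 = 0 → Ȟ^2 ≅ 0


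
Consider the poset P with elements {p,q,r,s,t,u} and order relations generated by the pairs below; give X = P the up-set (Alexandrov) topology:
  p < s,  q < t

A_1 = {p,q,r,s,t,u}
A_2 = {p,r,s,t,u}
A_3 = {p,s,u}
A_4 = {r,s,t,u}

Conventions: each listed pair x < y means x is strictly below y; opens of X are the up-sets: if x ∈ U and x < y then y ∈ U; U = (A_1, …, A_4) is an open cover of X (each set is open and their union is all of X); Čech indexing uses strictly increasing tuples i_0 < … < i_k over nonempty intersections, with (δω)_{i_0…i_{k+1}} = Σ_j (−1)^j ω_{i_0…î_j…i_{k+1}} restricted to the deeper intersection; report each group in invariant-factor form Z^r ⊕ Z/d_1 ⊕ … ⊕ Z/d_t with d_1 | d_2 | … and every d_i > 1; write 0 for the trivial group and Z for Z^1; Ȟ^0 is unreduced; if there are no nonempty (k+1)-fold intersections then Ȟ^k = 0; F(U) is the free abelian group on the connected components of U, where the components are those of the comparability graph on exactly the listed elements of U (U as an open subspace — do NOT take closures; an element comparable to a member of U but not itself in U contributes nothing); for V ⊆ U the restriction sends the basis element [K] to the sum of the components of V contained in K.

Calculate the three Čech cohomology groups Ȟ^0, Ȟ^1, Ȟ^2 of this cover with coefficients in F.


Ȟ^0(U;F) ≅ Z^4, Ȟ^1(U;F) ≅ 0 and Ȟ^2(U;F) ≅ 0

nonempty overlaps:
  A12={p,r,s,t,u} A13={p,s,u} A14={r,s,t,u} A23={p,s,u} A24={r,s,t,u} A34={s,u}
  A123={p,s,u} A124={r,s,t,u} A134={s,u} A234={s,u}
  A1234={s,u}
components per intersection:
  A1: {p,s} {q,t} {r} {u}
  A2: {p,s} {r} {t} {u}
  A3: {p,s} {u}
  A4: {r} {s} {t} {u}
  A12: {p,s} {r} {t} {u}
  A13: {p,s} {u}
  A14: {r} {s} {t} {u}
  A23: {p,s} {u}
  A24: {r} {s} {t} {u}
  A34: {s} {u}
  A123: {p,s} {u}
  A124: {r} {s} {t} {u}
  A134: {s} {u}
  A234: {s} {u}
  A1234: {s} {u}
C dims 14,18,10,2; δ0: rk 10, SNF 1^10; δ1: rk 8, SNF 1^8; δ2: rk 2, SNF 1^2
degree 0: 14−10−0 = 4 → Ȟ^0 ≅ Z^4
degree 1: 18−8−10 = 0 → Ȟ^1 ≅ 0
degree 2: 10−2−8 = 0 → Ȟ^2 ≅ 0
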